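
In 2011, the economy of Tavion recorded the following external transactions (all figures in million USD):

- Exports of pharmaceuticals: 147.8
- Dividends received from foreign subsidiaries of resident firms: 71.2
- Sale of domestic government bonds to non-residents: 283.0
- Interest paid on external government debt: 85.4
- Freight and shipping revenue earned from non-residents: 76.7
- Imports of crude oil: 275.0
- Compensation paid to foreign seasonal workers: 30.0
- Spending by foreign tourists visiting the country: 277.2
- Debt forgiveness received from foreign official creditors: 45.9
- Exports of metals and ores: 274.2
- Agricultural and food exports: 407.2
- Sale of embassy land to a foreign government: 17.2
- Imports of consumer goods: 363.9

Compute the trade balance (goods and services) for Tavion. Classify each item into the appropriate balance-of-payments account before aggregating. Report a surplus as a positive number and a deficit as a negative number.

544.2

Goods: -363.9 - 275.0 + 274.2 + 147.8 + 407.2 = 190.3
Services: 76.7 + 277.2 = 353.9
Trade balance = 190.3 + 353.9 = 544.2
(Excluded from the trade balance — primary income: dividends received from foreign subsidiaries of resident firms 71.2, interest paid on external government debt 85.4, compensation paid to foreign seasonal workers 30.0; financial account: sale of domestic government bonds to non-residents 283.0; capital account: debt forgiveness received from foreign official creditors 45.9, sale of embassy land to a foreign government 17.2.)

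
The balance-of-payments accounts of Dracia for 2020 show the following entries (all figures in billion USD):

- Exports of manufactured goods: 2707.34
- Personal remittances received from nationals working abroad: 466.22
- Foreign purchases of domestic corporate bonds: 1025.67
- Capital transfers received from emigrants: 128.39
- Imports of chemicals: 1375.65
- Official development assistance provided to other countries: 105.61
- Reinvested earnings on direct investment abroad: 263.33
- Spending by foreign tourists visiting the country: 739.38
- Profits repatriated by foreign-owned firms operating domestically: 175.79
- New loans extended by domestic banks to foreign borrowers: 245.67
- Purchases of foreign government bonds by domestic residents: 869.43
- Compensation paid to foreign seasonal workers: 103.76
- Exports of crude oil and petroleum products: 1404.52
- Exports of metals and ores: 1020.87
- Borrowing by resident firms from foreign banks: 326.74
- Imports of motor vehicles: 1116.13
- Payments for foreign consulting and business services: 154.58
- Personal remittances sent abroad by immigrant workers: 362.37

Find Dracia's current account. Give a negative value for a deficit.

Goods: 1020.87 - 1116.13 - 1375.65 + 1404.52 + 2707.34 = 2640.95
Services: 739.38 - 154.58 = 584.80
Primary income: 263.33 - 175.79 - 103.76 = -16.22
Secondary income: -105.61 + 466.22 - 362.37 = -1.76
Current account = 2640.95 + 584.80 + (-16.22) + (-1.76) = 3207.77
(Excluded from the current account — financial account: foreign purchases of domestic corporate bonds 1025.67, new loans extended by domestic banks to foreign borrowers 245.67, purchases of foreign government bonds by domestic residents 869.43, borrowing by resident firms from foreign banks 326.74; capital account: capital transfers received from emigrants 128.39.)

3207.77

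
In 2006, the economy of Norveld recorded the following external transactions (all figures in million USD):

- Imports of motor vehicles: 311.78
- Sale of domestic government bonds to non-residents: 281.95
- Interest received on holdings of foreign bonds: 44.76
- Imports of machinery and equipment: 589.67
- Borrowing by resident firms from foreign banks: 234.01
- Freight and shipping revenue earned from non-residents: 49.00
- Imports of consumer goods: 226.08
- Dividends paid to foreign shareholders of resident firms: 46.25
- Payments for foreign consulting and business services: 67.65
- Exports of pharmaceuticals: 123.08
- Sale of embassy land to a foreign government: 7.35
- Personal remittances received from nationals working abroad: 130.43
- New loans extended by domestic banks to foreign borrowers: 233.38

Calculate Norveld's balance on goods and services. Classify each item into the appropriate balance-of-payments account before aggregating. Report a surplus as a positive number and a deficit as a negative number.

-1023.10

Goods: -226.08 - 589.67 - 311.78 + 123.08 = -1004.45
Services: 49.00 - 67.65 = -18.65
Trade balance = -1004.45 + (-18.65) = -1023.10
(Excluded from the trade balance — financial account: sale of domestic government bonds to non-residents 281.95, borrowing by resident firms from foreign banks 234.01, new loans extended by domestic banks to foreign borrowers 233.38; primary income: interest received on holdings of foreign bonds 44.76, dividends paid to foreign shareholders of resident firms 46.25; capital account: sale of embassy land to a foreign government 7.35; secondary income: personal remittances received from nationals working abroad 130.43.)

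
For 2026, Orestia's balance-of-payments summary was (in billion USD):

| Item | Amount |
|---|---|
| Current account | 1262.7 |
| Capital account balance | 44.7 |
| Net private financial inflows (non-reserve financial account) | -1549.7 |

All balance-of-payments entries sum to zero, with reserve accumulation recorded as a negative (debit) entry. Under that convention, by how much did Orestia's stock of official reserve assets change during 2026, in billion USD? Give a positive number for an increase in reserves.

Official reserve transactions balance = -(1262.7 + 44.7 + (-1549.7)) = 242.3
An accumulation of reserves is recorded as a debit (negative entry), so the change in the stock of reserves is the negative of that balance.
Change in official reserves = -(242.3) = -242.3

-242.3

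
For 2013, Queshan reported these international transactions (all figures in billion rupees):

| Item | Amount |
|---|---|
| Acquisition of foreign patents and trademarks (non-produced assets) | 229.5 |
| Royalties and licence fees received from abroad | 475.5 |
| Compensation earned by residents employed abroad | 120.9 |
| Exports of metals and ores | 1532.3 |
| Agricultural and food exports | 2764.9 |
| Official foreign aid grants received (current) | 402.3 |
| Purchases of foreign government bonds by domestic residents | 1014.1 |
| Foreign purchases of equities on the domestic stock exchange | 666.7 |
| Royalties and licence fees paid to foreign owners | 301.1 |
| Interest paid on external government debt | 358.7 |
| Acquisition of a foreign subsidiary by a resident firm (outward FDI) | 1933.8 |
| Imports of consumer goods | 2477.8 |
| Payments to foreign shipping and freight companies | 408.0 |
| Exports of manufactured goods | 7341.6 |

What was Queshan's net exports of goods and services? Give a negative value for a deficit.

8927.4

Goods: 7341.6 + 1532.3 + 2764.9 - 2477.8 = 9161.0
Services: -408.0 - 301.1 + 475.5 = -233.6
Trade balance = 9161.0 + (-233.6) = 8927.4
(Excluded from the trade balance — capital account: acquisition of foreign patents and trademarks (non-produced assets) 229.5; primary income: compensation earned by residents employed abroad 120.9, interest paid on external government debt 358.7; secondary income: official foreign aid grants received (current) 402.3; financial account: purchases of foreign government bonds by domestic residents 1014.1, foreign purchases of equities on the domestic stock exchange 666.7, acquisition of a foreign subsidiary by a resident firm (outward FDI) 1933.8.)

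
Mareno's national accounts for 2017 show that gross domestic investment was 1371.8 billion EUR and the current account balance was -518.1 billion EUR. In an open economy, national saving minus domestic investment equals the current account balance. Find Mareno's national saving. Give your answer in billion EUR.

S = I + CA = 1371.8 + (-518.1) = 853.7

853.7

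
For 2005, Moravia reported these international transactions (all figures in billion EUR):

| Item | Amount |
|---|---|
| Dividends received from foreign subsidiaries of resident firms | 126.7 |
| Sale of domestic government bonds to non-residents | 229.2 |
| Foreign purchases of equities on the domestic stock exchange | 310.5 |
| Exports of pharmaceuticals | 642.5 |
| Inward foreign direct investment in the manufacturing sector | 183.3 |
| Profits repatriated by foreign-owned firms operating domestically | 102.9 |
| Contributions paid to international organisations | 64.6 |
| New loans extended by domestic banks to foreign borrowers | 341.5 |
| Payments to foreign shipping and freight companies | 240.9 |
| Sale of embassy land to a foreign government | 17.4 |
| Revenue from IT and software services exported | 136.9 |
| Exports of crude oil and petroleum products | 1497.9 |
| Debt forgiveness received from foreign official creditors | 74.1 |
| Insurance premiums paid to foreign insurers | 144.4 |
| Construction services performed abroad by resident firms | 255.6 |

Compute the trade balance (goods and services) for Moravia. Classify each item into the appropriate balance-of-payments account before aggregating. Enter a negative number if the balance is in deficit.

2147.6

Goods: 642.5 + 1497.9 = 2140.4
Services: -240.9 + 136.9 - 144.4 + 255.6 = 7.2
Trade balance = 2140.4 + 7.2 = 2147.6
(Excluded from the trade balance — primary income: dividends received from foreign subsidiaries of resident firms 126.7, profits repatriated by foreign-owned firms operating domestically 102.9; financial account: sale of domestic government bonds to non-residents 229.2, foreign purchases of equities on the domestic stock exchange 310.5, inward foreign direct investment in the manufacturing sector 183.3, new loans extended by domestic banks to foreign borrowers 341.5; secondary income: contributions paid to international organisations 64.6; capital account: sale of embassy land to a foreign government 17.4, debt forgiveness received from foreign official creditors 74.1.)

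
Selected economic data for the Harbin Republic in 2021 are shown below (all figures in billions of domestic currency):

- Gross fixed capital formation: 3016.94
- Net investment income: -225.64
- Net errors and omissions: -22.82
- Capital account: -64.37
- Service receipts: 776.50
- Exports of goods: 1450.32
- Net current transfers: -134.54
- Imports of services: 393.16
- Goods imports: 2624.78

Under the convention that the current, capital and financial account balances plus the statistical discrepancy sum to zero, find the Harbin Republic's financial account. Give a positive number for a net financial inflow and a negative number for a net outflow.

1238.49

Goods balance = 1450.32 - 2624.78 = -1174.46
Services balance = 776.50 - 393.16 = 383.34
Trade balance (goods + services) = -1174.46 + 383.34 = -791.12
Net primary income = -225.64
Net secondary income = -134.54
Current account = -791.12 + (-225.64) + (-134.54) = -1151.30
Financial account = -(-1151.30 + (-64.37) + (-22.82)) = 1238.49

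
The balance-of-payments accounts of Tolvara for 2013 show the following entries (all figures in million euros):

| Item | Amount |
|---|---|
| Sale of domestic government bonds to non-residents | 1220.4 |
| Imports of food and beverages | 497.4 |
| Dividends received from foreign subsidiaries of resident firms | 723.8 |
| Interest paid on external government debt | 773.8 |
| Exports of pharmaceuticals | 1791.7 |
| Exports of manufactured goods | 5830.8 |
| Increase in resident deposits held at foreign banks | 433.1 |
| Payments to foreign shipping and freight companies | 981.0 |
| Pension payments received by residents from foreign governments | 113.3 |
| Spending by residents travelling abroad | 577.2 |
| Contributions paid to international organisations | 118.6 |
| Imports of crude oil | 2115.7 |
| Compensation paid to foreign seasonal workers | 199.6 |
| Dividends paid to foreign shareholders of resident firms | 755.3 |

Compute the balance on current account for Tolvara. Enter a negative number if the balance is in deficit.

Goods: 1791.7 + 5830.8 - 2115.7 - 497.4 = 5009.4
Services: -577.2 - 981.0 = -1558.2
Primary income: -773.8 - 755.3 + 723.8 - 199.6 = -1004.9
Secondary income: -118.6 + 113.3 = -5.3
Current account = 5009.4 + (-1558.2) + (-1004.9) + (-5.3) = 2441.0
(Excluded from the current account — financial account: sale of domestic government bonds to non-residents 1220.4, increase in resident deposits held at foreign banks 433.1.)

2441.0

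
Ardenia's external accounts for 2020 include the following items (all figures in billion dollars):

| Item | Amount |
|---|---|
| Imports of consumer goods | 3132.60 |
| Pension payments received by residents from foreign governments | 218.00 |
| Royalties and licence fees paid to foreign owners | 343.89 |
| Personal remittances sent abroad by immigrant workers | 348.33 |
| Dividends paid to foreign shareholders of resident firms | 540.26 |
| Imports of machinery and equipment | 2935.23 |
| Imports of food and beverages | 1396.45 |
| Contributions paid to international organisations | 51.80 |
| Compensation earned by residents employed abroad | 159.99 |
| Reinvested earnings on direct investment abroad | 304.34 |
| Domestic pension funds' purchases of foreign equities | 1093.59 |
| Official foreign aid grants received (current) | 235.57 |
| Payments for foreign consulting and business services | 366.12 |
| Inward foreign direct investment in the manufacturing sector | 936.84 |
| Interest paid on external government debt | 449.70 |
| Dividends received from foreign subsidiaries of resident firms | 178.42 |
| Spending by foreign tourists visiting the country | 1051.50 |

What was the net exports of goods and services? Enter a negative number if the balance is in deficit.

Goods: -2935.23 - 1396.45 - 3132.60 = -7464.28
Services: -366.12 - 343.89 + 1051.50 = 341.49
Trade balance = -7464.28 + 341.49 = -7122.79
(Excluded from the trade balance — secondary income: pension payments received by residents from foreign governments 218.00, personal remittances sent abroad by immigrant workers 348.33, contributions paid to international organisations 51.80, official foreign aid grants received (current) 235.57; primary income: dividends paid to foreign shareholders of resident firms 540.26, compensation earned by residents employed abroad 159.99, reinvested earnings on direct investment abroad 304.34, interest paid on external government debt 449.70, dividends received from foreign subsidiaries of resident firms 178.42; financial account: domestic pension funds' purchases of foreign equities 1093.59, inward foreign direct investment in the manufacturing sector 936.84.)

-7122.79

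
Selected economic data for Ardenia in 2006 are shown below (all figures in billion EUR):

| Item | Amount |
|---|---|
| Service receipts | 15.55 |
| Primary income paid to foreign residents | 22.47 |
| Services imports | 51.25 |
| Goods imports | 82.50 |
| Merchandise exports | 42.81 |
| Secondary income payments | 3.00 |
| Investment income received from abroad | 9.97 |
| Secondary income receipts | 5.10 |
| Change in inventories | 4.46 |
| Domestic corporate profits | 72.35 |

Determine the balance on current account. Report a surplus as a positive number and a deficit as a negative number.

-85.79

Goods balance = 42.81 - 82.50 = -39.69
Services balance = 15.55 - 51.25 = -35.70
Trade balance (goods + services) = -39.69 + (-35.70) = -75.39
Net primary income = 9.97 - 22.47 = -12.50
Net secondary income = 5.10 - 3.00 = 2.10
Current account = -75.39 + (-12.50) + 2.10 = -85.79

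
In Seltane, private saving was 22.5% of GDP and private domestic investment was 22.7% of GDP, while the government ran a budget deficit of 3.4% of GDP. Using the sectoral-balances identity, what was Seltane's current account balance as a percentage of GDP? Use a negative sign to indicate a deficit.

By the sectoral-balances identity, CA = (S_private - I) + (T - G).
Private balance = 22.5 - 22.7 = -0.2
Government balance (T - G) = -3.4
CA = -0.2 + (-3.4) = -3.6

-3.6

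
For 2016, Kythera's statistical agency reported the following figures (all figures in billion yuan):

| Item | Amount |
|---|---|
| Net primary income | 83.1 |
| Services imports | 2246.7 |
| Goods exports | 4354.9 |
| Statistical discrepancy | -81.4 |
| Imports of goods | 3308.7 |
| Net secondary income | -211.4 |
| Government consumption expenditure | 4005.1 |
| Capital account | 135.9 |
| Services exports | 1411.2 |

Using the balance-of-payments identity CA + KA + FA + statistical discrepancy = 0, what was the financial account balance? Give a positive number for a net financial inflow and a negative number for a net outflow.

-136.9

Goods balance = 4354.9 - 3308.7 = 1046.2
Services balance = 1411.2 - 2246.7 = -835.5
Trade balance (goods + services) = 1046.2 + (-835.5) = 210.7
Net primary income = 83.1
Net secondary income = -211.4
Current account = 210.7 + 83.1 + (-211.4) = 82.4
Financial account = -(82.4 + 135.9 + (-81.4)) = -136.9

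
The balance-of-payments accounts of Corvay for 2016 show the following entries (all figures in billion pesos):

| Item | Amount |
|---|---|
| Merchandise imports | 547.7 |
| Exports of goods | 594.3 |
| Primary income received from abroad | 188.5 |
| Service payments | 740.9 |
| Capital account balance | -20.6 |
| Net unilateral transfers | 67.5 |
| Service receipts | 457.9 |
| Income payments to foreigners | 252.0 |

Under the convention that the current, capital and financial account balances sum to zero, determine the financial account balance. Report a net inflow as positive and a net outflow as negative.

Goods balance = 594.3 - 547.7 = 46.6
Services balance = 457.9 - 740.9 = -283.0
Trade balance (goods + services) = 46.6 + (-283.0) = -236.4
Net primary income = 188.5 - 252.0 = -63.5
Net secondary income = 67.5
Current account = -236.4 + (-63.5) + 67.5 = -232.4
Financial account = -(-232.4 + (-20.6)) = 253.0

253.0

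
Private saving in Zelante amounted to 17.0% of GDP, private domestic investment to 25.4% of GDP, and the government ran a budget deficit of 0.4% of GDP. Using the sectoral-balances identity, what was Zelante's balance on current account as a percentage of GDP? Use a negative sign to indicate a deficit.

By the sectoral-balances identity, CA = (S_private - I) + (T - G).
Private balance = 17.0 - 25.4 = -8.4
Government balance (T - G) = -0.4
CA = -8.4 + (-0.4) = -8.8

-8.8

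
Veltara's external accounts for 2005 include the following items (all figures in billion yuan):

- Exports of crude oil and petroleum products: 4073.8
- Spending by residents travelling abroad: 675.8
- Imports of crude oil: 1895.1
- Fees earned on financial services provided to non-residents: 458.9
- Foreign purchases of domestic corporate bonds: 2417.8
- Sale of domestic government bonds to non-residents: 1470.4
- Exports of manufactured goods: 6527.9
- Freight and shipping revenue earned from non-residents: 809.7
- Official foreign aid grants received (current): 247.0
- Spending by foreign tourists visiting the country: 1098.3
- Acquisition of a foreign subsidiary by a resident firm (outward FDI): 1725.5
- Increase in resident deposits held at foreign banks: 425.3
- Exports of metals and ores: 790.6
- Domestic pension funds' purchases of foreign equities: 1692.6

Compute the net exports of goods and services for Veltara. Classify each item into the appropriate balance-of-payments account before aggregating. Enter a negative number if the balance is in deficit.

Goods: 790.6 + 6527.9 + 4073.8 - 1895.1 = 9497.2
Services: 458.9 + 809.7 + 1098.3 - 675.8 = 1691.1
Trade balance = 9497.2 + 1691.1 = 11188.3
(Excluded from the trade balance — financial account: foreign purchases of domestic corporate bonds 2417.8, sale of domestic government bonds to non-residents 1470.4, acquisition of a foreign subsidiary by a resident firm (outward FDI) 1725.5, increase in resident deposits held at foreign banks 425.3, domestic pension funds' purchases of foreign equities 1692.6; secondary income: official foreign aid grants received (current) 247.0.)

11188.3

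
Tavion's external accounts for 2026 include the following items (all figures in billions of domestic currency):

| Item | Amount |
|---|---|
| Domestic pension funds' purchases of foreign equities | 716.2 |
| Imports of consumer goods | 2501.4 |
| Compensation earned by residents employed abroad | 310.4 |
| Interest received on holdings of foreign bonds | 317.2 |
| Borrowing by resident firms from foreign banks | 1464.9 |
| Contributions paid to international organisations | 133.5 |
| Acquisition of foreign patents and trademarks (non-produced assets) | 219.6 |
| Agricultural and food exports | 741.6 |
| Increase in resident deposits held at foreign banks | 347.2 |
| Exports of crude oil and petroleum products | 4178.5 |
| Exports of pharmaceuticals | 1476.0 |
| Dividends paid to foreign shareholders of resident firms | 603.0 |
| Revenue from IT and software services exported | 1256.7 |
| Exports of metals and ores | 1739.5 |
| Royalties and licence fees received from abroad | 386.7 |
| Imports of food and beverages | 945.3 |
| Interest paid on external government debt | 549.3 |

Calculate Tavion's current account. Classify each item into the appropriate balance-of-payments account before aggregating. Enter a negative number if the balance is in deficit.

Goods: 1739.5 + 741.6 + 1476.0 - 945.3 + 4178.5 - 2501.4 = 4688.9
Services: 386.7 + 1256.7 = 1643.4
Primary income: -549.3 - 603.0 + 310.4 + 317.2 = -524.7
Secondary income: -133.5
Current account = 4688.9 + 1643.4 + (-524.7) + (-133.5) = 5674.1
(Excluded from the current account — financial account: domestic pension funds' purchases of foreign equities 716.2, borrowing by resident firms from foreign banks 1464.9, increase in resident deposits held at foreign banks 347.2; capital account: acquisition of foreign patents and trademarks (non-produced assets) 219.6.)

5674.1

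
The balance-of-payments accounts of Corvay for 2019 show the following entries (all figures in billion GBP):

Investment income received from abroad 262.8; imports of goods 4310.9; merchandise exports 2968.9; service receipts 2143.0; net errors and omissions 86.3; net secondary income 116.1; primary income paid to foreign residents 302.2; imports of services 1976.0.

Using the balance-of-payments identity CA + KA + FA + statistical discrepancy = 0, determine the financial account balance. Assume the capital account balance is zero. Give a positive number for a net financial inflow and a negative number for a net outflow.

Goods balance = 2968.9 - 4310.9 = -1342.0
Services balance = 2143.0 - 1976.0 = 167.0
Trade balance (goods + services) = -1342.0 + 167.0 = -1175.0
Net primary income = 262.8 - 302.2 = -39.4
Net secondary income = 116.1
Current account = -1175.0 + (-39.4) + 116.1 = -1098.3
Financial account = -(-1098.3 + 86.3) = 1012.0

1012.0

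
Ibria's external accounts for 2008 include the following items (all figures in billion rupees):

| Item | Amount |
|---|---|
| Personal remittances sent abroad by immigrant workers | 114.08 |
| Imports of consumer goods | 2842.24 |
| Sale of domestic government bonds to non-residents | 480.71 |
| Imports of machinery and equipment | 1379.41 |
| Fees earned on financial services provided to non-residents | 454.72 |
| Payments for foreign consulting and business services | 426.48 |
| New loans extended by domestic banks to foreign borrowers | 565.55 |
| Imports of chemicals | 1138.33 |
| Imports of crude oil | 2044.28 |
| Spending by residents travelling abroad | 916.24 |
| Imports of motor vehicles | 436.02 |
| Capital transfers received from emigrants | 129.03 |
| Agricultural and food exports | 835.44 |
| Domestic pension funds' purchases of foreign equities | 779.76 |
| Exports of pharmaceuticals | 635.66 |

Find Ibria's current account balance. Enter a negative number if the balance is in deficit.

Goods: 835.44 - 1379.41 + 635.66 - 436.02 - 2044.28 - 1138.33 - 2842.24 = -6369.18
Services: -916.24 - 426.48 + 454.72 = -888.00
Secondary income: -114.08
Current account = (-6369.18) + (-888.00) + (-114.08) = -7371.26
(Excluded from the current account — financial account: sale of domestic government bonds to non-residents 480.71, new loans extended by domestic banks to foreign borrowers 565.55, domestic pension funds' purchases of foreign equities 779.76; capital account: capital transfers received from emigrants 129.03.)

-7371.26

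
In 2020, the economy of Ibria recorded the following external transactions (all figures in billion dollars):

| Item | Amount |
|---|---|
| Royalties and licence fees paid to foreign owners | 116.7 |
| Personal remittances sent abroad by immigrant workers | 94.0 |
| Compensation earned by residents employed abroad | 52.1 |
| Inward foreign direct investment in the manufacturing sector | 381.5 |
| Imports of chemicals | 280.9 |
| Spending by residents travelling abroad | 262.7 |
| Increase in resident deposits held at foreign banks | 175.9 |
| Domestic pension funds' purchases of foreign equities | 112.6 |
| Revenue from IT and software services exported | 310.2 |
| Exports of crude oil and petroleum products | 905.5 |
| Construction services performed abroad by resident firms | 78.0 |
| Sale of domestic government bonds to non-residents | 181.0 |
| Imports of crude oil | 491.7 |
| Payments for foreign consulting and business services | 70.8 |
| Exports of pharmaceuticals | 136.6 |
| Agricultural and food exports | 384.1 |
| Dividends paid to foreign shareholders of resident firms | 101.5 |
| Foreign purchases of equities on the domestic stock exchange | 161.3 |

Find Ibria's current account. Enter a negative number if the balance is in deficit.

Goods: -491.7 - 280.9 + 905.5 + 136.6 + 384.1 = 653.6
Services: -116.7 + 78.0 + 310.2 - 262.7 - 70.8 = -62.0
Primary income: 52.1 - 101.5 = -49.4
Secondary income: -94.0
Current account = 653.6 + (-62.0) + (-49.4) + (-94.0) = 448.2
(Excluded from the current account — financial account: inward foreign direct investment in the manufacturing sector 381.5, increase in resident deposits held at foreign banks 175.9, domestic pension funds' purchases of foreign equities 112.6, sale of domestic government bonds to non-residents 181.0, foreign purchases of equities on the domestic stock exchange 161.3.)

448.2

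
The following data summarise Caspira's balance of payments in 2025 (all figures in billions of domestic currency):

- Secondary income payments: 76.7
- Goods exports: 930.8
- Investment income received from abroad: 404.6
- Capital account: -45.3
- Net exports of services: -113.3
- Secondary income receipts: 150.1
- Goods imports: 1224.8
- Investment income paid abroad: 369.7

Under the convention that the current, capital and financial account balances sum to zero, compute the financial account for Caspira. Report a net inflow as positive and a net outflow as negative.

344.3

Goods balance = 930.8 - 1224.8 = -294.0
Services balance = -113.3
Trade balance (goods + services) = -294.0 + (-113.3) = -407.3
Net primary income = 404.6 - 369.7 = 34.9
Net secondary income = 150.1 - 76.7 = 73.4
Current account = -407.3 + 34.9 + 73.4 = -299.0
Financial account = -(-299.0 + (-45.3)) = 344.3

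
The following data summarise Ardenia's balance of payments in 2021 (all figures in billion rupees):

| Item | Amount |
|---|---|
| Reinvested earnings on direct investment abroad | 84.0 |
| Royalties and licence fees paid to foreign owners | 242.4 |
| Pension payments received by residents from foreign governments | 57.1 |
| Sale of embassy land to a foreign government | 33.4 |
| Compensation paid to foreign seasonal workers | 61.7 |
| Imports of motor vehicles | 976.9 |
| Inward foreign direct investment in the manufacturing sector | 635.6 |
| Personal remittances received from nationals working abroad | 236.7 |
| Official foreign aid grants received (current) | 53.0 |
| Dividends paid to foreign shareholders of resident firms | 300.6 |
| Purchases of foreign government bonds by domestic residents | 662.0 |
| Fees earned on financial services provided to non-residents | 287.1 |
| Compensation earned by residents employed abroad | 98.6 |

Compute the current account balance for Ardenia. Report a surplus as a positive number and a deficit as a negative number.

-765.1

Goods: -976.9
Services: 287.1 - 242.4 = 44.7
Primary income: 98.6 + 84.0 - 61.7 - 300.6 = -179.7
Secondary income: 57.1 + 53.0 + 236.7 = 346.8
Current account = (-976.9) + 44.7 + (-179.7) + 346.8 = -765.1
(Excluded from the current account — capital account: sale of embassy land to a foreign government 33.4; financial account: inward foreign direct investment in the manufacturing sector 635.6, purchases of foreign government bonds by domestic residents 662.0.)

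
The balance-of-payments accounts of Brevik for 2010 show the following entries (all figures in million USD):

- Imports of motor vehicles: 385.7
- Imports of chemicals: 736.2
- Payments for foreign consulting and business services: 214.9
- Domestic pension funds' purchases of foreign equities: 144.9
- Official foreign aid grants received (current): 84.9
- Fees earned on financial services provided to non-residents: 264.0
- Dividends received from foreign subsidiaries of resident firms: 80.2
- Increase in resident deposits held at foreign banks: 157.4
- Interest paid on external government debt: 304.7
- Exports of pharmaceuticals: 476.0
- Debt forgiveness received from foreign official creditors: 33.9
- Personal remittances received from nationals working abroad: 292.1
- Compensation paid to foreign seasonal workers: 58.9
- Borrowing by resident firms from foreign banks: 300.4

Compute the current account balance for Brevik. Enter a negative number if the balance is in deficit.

Goods: -385.7 - 736.2 + 476.0 = -645.9
Services: 264.0 - 214.9 = 49.1
Primary income: 80.2 - 58.9 - 304.7 = -283.4
Secondary income: 84.9 + 292.1 = 377.0
Current account = (-645.9) + 49.1 + (-283.4) + 377.0 = -503.2
(Excluded from the current account — financial account: domestic pension funds' purchases of foreign equities 144.9, increase in resident deposits held at foreign banks 157.4, borrowing by resident firms from foreign banks 300.4; capital account: debt forgiveness received from foreign official creditors 33.9.)

-503.2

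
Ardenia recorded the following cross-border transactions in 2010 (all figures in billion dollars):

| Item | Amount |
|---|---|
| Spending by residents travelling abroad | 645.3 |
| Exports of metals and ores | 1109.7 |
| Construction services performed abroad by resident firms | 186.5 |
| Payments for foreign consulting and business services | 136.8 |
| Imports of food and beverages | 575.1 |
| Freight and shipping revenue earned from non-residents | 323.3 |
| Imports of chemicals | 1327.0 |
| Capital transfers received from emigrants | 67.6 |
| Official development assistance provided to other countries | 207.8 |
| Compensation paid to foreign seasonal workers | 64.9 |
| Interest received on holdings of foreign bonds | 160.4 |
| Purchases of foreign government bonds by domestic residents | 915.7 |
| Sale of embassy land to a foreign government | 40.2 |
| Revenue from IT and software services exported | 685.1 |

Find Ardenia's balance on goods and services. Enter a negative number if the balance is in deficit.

Goods: -1327.0 + 1109.7 - 575.1 = -792.4
Services: 323.3 + 685.1 - 136.8 - 645.3 + 186.5 = 412.8
Trade balance = -792.4 + 412.8 = -379.6
(Excluded from the trade balance — capital account: capital transfers received from emigrants 67.6, sale of embassy land to a foreign government 40.2; secondary income: official development assistance provided to other countries 207.8; primary income: compensation paid to foreign seasonal workers 64.9, interest received on holdings of foreign bonds 160.4; financial account: purchases of foreign government bonds by domestic residents 915.7.)

-379.6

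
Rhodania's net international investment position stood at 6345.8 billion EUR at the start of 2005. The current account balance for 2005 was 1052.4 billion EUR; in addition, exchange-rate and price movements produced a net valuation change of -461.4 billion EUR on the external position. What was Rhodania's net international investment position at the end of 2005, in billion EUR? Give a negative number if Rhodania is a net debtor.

Change in NIIP = current account + net valuation change = 1052.4 + (-461.4) = 591.0
End-of-year NIIP = 6345.8 + 591.0 = 6936.8

6936.8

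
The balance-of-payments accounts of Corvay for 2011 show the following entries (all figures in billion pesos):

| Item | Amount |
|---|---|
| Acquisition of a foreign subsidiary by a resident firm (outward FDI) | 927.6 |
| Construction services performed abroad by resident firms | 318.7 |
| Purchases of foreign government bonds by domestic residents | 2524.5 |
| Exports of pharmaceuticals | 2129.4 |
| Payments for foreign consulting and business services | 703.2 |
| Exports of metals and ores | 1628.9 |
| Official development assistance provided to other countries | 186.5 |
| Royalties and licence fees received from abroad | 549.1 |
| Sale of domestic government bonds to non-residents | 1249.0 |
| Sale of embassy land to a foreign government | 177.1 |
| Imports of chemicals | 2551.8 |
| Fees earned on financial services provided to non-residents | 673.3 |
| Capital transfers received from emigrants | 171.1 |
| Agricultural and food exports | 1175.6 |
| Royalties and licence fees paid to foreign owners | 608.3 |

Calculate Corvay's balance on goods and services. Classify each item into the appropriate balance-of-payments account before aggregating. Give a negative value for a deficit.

2611.7

Goods: -2551.8 + 1175.6 + 2129.4 + 1628.9 = 2382.1
Services: -608.3 + 673.3 + 318.7 - 703.2 + 549.1 = 229.6
Trade balance = 2382.1 + 229.6 = 2611.7
(Excluded from the trade balance — financial account: acquisition of a foreign subsidiary by a resident firm (outward FDI) 927.6, purchases of foreign government bonds by domestic residents 2524.5, sale of domestic government bonds to non-residents 1249.0; secondary income: official development assistance provided to other countries 186.5; capital account: sale of embassy land to a foreign government 177.1, capital transfers received from emigrants 171.1.)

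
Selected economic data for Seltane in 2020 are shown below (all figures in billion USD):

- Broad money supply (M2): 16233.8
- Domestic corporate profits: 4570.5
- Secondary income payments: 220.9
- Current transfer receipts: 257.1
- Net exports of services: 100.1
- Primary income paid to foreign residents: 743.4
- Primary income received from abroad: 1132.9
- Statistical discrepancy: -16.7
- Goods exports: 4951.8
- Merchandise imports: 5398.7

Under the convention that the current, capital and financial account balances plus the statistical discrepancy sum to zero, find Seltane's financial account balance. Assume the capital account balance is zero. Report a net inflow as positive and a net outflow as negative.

Goods balance = 4951.8 - 5398.7 = -446.9
Services balance = 100.1
Trade balance (goods + services) = -446.9 + 100.1 = -346.8
Net primary income = 1132.9 - 743.4 = 389.5
Net secondary income = 257.1 - 220.9 = 36.2
Current account = -346.8 + 389.5 + 36.2 = 78.9
Financial account = -(78.9 + (-16.7)) = -62.2

-62.2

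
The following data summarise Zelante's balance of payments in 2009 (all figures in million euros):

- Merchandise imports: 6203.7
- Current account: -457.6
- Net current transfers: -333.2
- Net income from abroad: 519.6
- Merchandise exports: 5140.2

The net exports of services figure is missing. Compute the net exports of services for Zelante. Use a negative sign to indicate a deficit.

419.5

Current account = goods balance + services balance + net primary income + net secondary income
Sum of the known components = -877.1
Net exports of services = CA - (known components) = -457.6 - (-877.1) = 419.5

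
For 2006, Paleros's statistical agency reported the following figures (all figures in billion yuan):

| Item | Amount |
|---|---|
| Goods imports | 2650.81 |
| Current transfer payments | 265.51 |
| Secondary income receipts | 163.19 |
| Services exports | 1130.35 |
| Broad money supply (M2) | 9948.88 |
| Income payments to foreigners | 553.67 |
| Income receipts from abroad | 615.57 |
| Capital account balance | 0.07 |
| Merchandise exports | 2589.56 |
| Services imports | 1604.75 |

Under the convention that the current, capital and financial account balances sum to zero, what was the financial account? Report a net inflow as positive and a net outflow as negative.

576.00

Goods balance = 2589.56 - 2650.81 = -61.25
Services balance = 1130.35 - 1604.75 = -474.40
Trade balance (goods + services) = -61.25 + (-474.40) = -535.65
Net primary income = 615.57 - 553.67 = 61.90
Net secondary income = 163.19 - 265.51 = -102.32
Current account = -535.65 + 61.90 + (-102.32) = -576.07
Financial account = -(-576.07 + 0.07) = 576.00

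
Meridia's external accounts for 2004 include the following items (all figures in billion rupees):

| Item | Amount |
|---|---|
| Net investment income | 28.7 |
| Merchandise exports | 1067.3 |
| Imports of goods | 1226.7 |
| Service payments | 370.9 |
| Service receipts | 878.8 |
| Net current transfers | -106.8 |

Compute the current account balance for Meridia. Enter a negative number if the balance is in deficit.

270.4

Goods balance = 1067.3 - 1226.7 = -159.4
Services balance = 878.8 - 370.9 = 507.9
Trade balance (goods + services) = -159.4 + 507.9 = 348.5
Net primary income = 28.7
Net secondary income = -106.8
Current account = 348.5 + 28.7 + (-106.8) = 270.4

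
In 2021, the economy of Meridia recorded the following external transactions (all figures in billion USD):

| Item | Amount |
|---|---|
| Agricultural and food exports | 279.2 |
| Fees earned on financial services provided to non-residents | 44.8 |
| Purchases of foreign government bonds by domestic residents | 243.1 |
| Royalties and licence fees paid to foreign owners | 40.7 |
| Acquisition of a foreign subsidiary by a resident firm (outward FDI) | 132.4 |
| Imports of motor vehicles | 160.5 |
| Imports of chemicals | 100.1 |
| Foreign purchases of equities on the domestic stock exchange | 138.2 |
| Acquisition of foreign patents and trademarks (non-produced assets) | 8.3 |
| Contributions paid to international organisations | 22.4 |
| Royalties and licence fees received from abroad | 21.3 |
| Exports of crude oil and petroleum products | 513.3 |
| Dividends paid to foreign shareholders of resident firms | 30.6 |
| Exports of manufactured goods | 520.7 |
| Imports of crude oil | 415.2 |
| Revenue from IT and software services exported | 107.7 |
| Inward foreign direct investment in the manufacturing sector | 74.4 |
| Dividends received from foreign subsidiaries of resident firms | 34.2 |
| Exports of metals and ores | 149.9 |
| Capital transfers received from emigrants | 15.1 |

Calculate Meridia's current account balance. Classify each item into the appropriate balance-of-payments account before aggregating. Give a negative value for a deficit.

Goods: 520.7 + 149.9 + 279.2 - 160.5 + 513.3 - 100.1 - 415.2 = 787.3
Services: 44.8 + 107.7 - 40.7 + 21.3 = 133.1
Primary income: -30.6 + 34.2 = 3.6
Secondary income: -22.4
Current account = 787.3 + 133.1 + 3.6 + (-22.4) = 901.6
(Excluded from the current account — financial account: purchases of foreign government bonds by domestic residents 243.1, acquisition of a foreign subsidiary by a resident firm (outward FDI) 132.4, foreign purchases of equities on the domestic stock exchange 138.2, inward foreign direct investment in the manufacturing sector 74.4; capital account: acquisition of foreign patents and trademarks (non-produced assets) 8.3, capital transfers received from emigrants 15.1.)

901.6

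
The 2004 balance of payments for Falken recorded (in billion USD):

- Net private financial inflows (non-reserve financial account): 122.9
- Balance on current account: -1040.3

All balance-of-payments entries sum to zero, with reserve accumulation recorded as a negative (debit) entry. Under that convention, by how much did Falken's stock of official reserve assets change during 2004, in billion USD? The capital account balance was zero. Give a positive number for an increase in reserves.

Official reserve transactions balance = -((-1040.3) + 122.9) = 917.4
An accumulation of reserves is recorded as a debit (negative entry), so the change in the stock of reserves is the negative of that balance.
Change in official reserves = -(917.4) = -917.4

-917.4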